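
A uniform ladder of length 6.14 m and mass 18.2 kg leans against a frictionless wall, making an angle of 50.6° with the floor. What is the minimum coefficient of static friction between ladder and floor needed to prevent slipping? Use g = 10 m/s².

μ_min ≈ 0.411

Take moments about the foot of the ladder.
Ladder weight 18.2×10 = 182 N acts at 3.07 m along the ladder; its horizontal arm is 3.07·cos50.6° = 1.949 m → τ = 354.7 N·m clockwise.
Wall normal N acts horizontally at the top; its moment arm is the height L sinθ = 6.14·sin50.6° = 4.745 m, counterclockwise.
For rotational equilibrium, N × 4.745 = 354.7, so N = 74.75 N.
ΣFx = 0 ⇒ f = N_wall = 74.75 N. ΣFy = 0 ⇒ N_floor = 182 N.
μ_min = f / N_floor = 74.75 / 182 = 0.411.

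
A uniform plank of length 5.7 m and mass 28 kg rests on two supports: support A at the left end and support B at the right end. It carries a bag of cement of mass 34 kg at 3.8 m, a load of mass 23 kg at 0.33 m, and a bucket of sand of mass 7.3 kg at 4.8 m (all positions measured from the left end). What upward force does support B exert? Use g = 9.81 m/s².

About support A:
Beam weight: 28 × 9.81 = 274.7 N down at 2.85 m → arm 2.85 m, τ = 274.7 × 2.85 = 782.9 N·m clockwise.
Bag of cement: 34 × 9.81 = 333.5 N down at 3.8 m → arm 3.8 m, τ = 333.5 × 3.8 = 1267 N·m clockwise.
Load: 23 × 9.81 = 225.6 N down at 0.33 m → arm 0.33 m, τ = 225.6 × 0.33 = 74.45 N·m clockwise.
Bucket of sand: 7.3 × 9.81 = 71.61 N down at 4.8 m → arm 4.8 m, τ = 71.61 × 4.8 = 343.7 N·m clockwise.
Net load moment about support A = 2468 N·m clockwise.
Reaction R at support B is upward at 5.7 m, arm 5.7 m → moment R × 5.7 counterclockwise.
Setting net torque to zero: R × 5.7 = 2468 → R = 433 N.

R_B ≈ 433 N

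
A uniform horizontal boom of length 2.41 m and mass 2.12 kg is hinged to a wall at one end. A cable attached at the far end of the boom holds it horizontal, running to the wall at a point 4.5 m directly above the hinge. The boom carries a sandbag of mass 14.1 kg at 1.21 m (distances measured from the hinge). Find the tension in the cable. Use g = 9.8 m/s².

T ≈ 90.5 N

Sum moments about the hinge (the unknown hinge reaction has zero arm there).
Beam weight: 2.12 × 9.8 = 20.78 N down at 1.205 m → arm 1.205 m, τ = 20.78 × 1.205 = 25.04 N·m clockwise.
Sandbag: 14.1 × 9.8 = 138.2 N down at 1.21 m → arm 1.21 m, τ = 138.2 × 1.21 = 167.2 N·m clockwise.
Total clockwise load moment = 192.2 N·m.
The cable tension T acts at 2.41 m; only its component perpendicular to the boom, T sinθ, produces torque. sinθ = h/√(h²+d²) = 4.5/√(4.5²+2.41²) = 0.8815.
For rotational equilibrium, T × 2.41 × 0.8815 = 192.2, so T = 192.2 / 2.124 = 90.5 N.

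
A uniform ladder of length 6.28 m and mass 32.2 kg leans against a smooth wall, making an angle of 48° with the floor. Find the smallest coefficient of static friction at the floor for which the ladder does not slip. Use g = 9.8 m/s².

Choose the foot of the ladder as the axis so the floor normal and friction both act there and drop out.
Ladder weight 32.2×9.8 = 315.6 N acts at 3.14 m along the ladder; its horizontal arm is 3.14·cos48° = 2.101 m → τ = 663.1 N·m clockwise.
Wall normal N acts horizontally at the top; its moment arm is the height L sinθ = 6.28·sin48° = 4.667 m, counterclockwise.
Setting net torque to zero: N × 4.667 = 663.1 → N = 142.1 N.
ΣFx = 0 ⇒ f = N_wall = 142.1 N. ΣFy = 0 ⇒ N_floor = 315.6 N.
μ_min = f / N_floor = 142.1 / 315.6 = 0.45.

μ_min ≈ 0.45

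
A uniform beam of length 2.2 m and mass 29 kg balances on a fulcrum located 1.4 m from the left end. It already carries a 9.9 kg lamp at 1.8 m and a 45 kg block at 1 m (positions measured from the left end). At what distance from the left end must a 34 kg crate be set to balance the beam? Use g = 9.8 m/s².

About the fulcrum (at 1.4 m from the left end):
Beam weight: 29 × 9.8 = 284.2 N down at 1.1 m → arm 0.3 m, τ = 284.2 × 0.3 = 85.26 N·m counterclockwise.
Lamp: 9.9 × 9.8 = 97.02 N down at 1.8 m → arm 0.4 m, τ = 97.02 × 0.4 = 38.81 N·m clockwise.
Block: 45 × 9.8 = 441 N down at 1 m → arm 0.4 m, τ = 441 × 0.4 = 176.4 N·m counterclockwise.
Net moment of existing loads = 222.9 N·m counterclockwise.
The crate weighs 34 × 9.8 = 333.2 N and must supply an equal clockwise moment, so its lever arm about the fulcrum is 222.9 / 333.2 = 0.669 m.
That puts it at 1.4 + 0.669 = 2.07 m from the left end.

x ≈ 2.07 m from the left end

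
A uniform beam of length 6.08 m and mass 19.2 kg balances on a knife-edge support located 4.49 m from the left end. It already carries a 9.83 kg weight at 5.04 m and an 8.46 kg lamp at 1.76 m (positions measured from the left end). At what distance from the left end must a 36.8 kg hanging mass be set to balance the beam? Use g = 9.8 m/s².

Taking torques about the knife-edge support (at 4.49 m from the left end):
Beam weight: 19.2 × 9.8 = 188.2 N down at 3.04 m → arm 1.45 m, τ = 188.2 × 1.45 = 272.9 N·m counterclockwise.
Weight: 9.83 × 9.8 = 96.33 N down at 5.04 m → arm 0.55 m, τ = 96.33 × 0.55 = 52.98 N·m clockwise.
Lamp: 8.46 × 9.8 = 82.91 N down at 1.76 m → arm 2.73 m, τ = 82.91 × 2.73 = 226.3 N·m counterclockwise.
Net moment of existing loads = 446.2 N·m counterclockwise.
The hanging mass weighs 36.8 × 9.8 = 360.6 N and must supply an equal clockwise moment, so its lever arm about the knife-edge support is 446.2 / 360.6 = 1.24 m.
That puts it at 4.49 + 1.24 = 5.73 m from the left end.

x ≈ 5.73 m from the left end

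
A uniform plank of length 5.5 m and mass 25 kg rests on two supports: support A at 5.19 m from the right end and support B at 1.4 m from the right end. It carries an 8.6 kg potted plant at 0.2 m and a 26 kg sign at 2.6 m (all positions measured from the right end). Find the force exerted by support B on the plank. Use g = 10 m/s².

Sum moments about support A (its reaction then has zero moment arm).
Beam weight: 25 × 10 = 250 N down at 2.75 m → arm 2.44 m, τ = 250 × 2.44 = 610 N·m clockwise.
Potted plant: 8.6 × 10 = 86 N down at 0.2 m → arm 4.99 m, τ = 86 × 4.99 = 429.1 N·m clockwise.
Sign: 26 × 10 = 260 N down at 2.6 m → arm 2.59 m, τ = 260 × 2.59 = 673.4 N·m clockwise.
Net load moment about support A = 1712 N·m clockwise.
Reaction R at support B is upward at 1.4 m, arm 3.79 m → moment R × 3.79 counterclockwise.
For rotational equilibrium, R × 3.79 = 1712, so R = 452 N.

R_B ≈ 452 N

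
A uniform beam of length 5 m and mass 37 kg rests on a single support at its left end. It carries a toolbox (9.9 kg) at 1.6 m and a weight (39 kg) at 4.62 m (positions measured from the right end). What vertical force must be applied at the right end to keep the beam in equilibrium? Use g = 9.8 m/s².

F ≈ 276 N

Sum moments about the left end (the unknown pivot reaction has zero arm there).
Beam weight: 37 × 9.8 = 362.6 N down at 2.5 m → arm 2.5 m, τ = 362.6 × 2.5 = 906.5 N·m clockwise.
Toolbox: 9.9 × 9.8 = 97.02 N down at 1.6 m → arm 3.4 m, τ = 97.02 × 3.4 = 329.9 N·m clockwise.
Weight: 39 × 9.8 = 382.2 N down at 4.62 m → arm 0.38 m, τ = 382.2 × 0.38 = 145.2 N·m clockwise.
Net moment of the loads = 1382 N·m clockwise.
The upward force F acts at the right end, arm 5 m, giving F × 5 counterclockwise.
Setting net torque to zero: F × 5 = 1382 → F = 1382 / 5 = 276 N.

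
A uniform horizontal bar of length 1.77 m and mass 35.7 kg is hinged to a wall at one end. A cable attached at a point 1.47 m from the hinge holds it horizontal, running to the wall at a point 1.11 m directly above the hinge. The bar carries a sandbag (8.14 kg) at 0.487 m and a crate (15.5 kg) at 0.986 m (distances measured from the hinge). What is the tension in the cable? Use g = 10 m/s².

Taking torques about the hinge:
Beam weight: 35.7 × 10 = 357 N down at 0.885 m → arm 0.885 m, τ = 357 × 0.885 = 315.9 N·m clockwise.
Sandbag: 8.14 × 10 = 81.4 N down at 0.487 m → arm 0.487 m, τ = 81.4 × 0.487 = 39.64 N·m clockwise.
Crate: 15.5 × 10 = 155 N down at 0.986 m → arm 0.986 m, τ = 155 × 0.986 = 152.8 N·m clockwise.
Total clockwise load moment = 508.3 N·m.
The cable tension T acts at 1.47 m; only its component perpendicular to the bar, T sinθ, produces torque. sinθ = h/√(h²+d²) = 1.11/√(1.11²+1.47²) = 0.6026.
For rotational equilibrium, T × 1.47 × 0.6026 = 508.3, so T = 508.3 / 0.8858 = 574 N.

T ≈ 574 N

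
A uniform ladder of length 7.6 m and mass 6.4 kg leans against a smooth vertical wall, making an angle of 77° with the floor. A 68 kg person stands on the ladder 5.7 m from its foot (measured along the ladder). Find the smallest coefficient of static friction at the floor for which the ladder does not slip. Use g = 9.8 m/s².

μ_min ≈ 0.168

Take moments about the foot of the ladder.
Ladder weight 6.4×9.8 = 62.72 N acts at 3.8 m along the ladder; its horizontal arm is 3.8·cos77° = 0.8548 m → τ = 53.61 N·m clockwise.
Person: 68×9.8 = 666.4 N at 5.7 m → arm 1.282 m → τ = 854.3 N·m clockwise.
Wall normal N acts horizontally at the top; its moment arm is the height L sinθ = 7.6·sin77° = 7.405 m, counterclockwise.
Στ = 0 ⇒ N × 7.405 = 907.9 ⇒ N = 122.6 N.
ΣFx = 0 ⇒ f = N_wall = 122.6 N. ΣFy = 0 ⇒ N_floor = 729.1 N.
μ_min = f / N_floor = 122.6 / 729.1 = 0.168.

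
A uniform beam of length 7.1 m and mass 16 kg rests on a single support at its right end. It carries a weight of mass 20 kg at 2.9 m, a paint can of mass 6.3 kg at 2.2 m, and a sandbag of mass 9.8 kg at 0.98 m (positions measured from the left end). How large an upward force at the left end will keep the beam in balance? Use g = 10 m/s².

F ≈ 326 N

Taking torques about the right end:
Beam weight: 16 × 10 = 160 N down at 3.55 m → arm 3.55 m, τ = 160 × 3.55 = 568 N·m counterclockwise.
Weight: 20 × 10 = 200 N down at 2.9 m → arm 4.2 m, τ = 200 × 4.2 = 840 N·m counterclockwise.
Paint can: 6.3 × 10 = 63 N down at 2.2 m → arm 4.9 m, τ = 63 × 4.9 = 308.7 N·m counterclockwise.
Sandbag: 9.8 × 10 = 98 N down at 0.98 m → arm 6.12 m, τ = 98 × 6.12 = 599.8 N·m counterclockwise.
Net moment of the loads = 2316 N·m counterclockwise.
The upward force F acts at the left end, arm 7.1 m, giving F × 7.1 clockwise.
Στ = 0 ⇒ F × 7.1 = 2316 ⇒ F = 2316 / 7.1 = 326 N.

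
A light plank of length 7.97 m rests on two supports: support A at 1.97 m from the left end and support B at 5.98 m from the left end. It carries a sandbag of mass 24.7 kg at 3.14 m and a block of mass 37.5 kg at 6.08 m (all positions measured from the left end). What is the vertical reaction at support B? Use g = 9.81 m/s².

About support A:
Sandbag: 24.7 × 9.81 = 242.3 N down at 3.14 m → arm 1.17 m, τ = 242.3 × 1.17 = 283.5 N·m clockwise.
Block: 37.5 × 9.81 = 367.9 N down at 6.08 m → arm 4.11 m, τ = 367.9 × 4.11 = 1512 N·m clockwise.
Net load moment about support A = 1796 N·m clockwise.
Reaction R at support B is upward at 5.98 m, arm 4.01 m → moment R × 4.01 counterclockwise.
Setting net torque to zero: R × 4.01 = 1796 → R = 448 N.

R_B ≈ 448 N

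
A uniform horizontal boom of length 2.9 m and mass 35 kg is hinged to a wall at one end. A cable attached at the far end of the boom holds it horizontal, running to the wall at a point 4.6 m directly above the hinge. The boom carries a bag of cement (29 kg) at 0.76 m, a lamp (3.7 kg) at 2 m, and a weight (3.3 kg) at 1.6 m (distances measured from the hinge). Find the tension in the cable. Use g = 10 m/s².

T ≈ 348 N

Choose the hinge as the axis so the unknown hinge reaction has zero arm there.
Beam weight: 35 × 10 = 350 N down at 1.45 m → arm 1.45 m, τ = 350 × 1.45 = 507.5 N·m clockwise.
Bag of cement: 29 × 10 = 290 N down at 0.76 m → arm 0.76 m, τ = 290 × 0.76 = 220.4 N·m clockwise.
Lamp: 3.7 × 10 = 37 N down at 2 m → arm 2 m, τ = 37 × 2 = 74 N·m clockwise.
Weight: 3.3 × 10 = 33 N down at 1.6 m → arm 1.6 m, τ = 33 × 1.6 = 52.8 N·m clockwise.
Total clockwise load moment = 854.7 N·m.
The cable tension T acts at 2.9 m; only its component perpendicular to the boom, T sinθ, produces torque. sinθ = h/√(h²+d²) = 4.6/√(4.6²+2.9²) = 0.8459.
Setting net torque to zero: T × 2.9 × 0.8459 = 854.7 → T = 854.7 / 2.453 = 348 N.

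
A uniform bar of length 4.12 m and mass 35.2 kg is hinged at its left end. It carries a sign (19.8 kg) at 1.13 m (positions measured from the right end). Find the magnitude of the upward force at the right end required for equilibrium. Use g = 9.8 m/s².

F ≈ 313 N

Taking torques about the left end:
Beam weight: 35.2 × 9.8 = 345 N down at 2.06 m → arm 2.06 m, τ = 345 × 2.06 = 710.7 N·m clockwise.
Sign: 19.8 × 9.8 = 194 N down at 1.13 m → arm 2.99 m, τ = 194 × 2.99 = 580.1 N·m clockwise.
Net moment of the loads = 1291 N·m clockwise.
The upward force F acts at the right end, arm 4.12 m, giving F × 4.12 counterclockwise.
For rotational equilibrium, F × 4.12 = 1291, so F = 1291 / 4.12 = 313 N.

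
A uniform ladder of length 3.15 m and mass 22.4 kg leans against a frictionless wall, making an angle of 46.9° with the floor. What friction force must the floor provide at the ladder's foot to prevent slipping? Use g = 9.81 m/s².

About the foot of the ladder:
Ladder weight 22.4×9.81 = 219.7 N acts at 1.575 m along the ladder; its horizontal arm is 1.575·cos46.9° = 1.076 m → τ = 236.4 N·m clockwise.
Wall normal N acts horizontally at the top; its moment arm is the height L sinθ = 3.15·sin46.9° = 2.3 m, counterclockwise.
Balancing moments: N × 2.3 = 236.4, giving N = 103 N.
ΣFx = 0: friction at the foot balances the wall's push, so f = N_wall = 103 N.

f ≈ 103 N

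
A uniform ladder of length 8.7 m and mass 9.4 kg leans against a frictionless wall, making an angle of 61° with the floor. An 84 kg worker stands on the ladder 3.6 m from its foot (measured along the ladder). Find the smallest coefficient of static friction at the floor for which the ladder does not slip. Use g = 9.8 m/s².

About the foot of the ladder:
Ladder weight 9.4×9.8 = 92.12 N acts at 4.35 m along the ladder; its horizontal arm is 4.35·cos61° = 2.109 m → τ = 194.3 N·m clockwise.
Worker: 84×9.8 = 823.2 N at 3.6 m → arm 1.745 m → τ = 1436 N·m clockwise.
Wall normal N acts horizontally at the top; its moment arm is the height L sinθ = 8.7·sin61° = 7.609 m, counterclockwise.
Setting net torque to zero: N × 7.609 = 1630 → N = 214.2 N.
ΣFx = 0 ⇒ f = N_wall = 214.2 N. ΣFy = 0 ⇒ N_floor = 915.3 N.
μ_min = f / N_floor = 214.2 / 915.3 = 0.234.

μ_min ≈ 0.234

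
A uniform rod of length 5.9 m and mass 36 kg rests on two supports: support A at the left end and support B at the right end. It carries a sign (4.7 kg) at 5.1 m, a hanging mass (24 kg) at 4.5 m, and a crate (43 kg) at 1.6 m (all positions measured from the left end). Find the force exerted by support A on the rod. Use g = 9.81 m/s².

R_A ≈ 546 N

Take moments about support B.
Beam weight: 36 × 9.81 = 353.2 N down at 2.95 m → arm 2.95 m, τ = 353.2 × 2.95 = 1042 N·m counterclockwise.
Sign: 4.7 × 9.81 = 46.11 N down at 5.1 m → arm 0.8 m, τ = 46.11 × 0.8 = 36.89 N·m counterclockwise.
Hanging mass: 24 × 9.81 = 235.4 N down at 4.5 m → arm 1.4 m, τ = 235.4 × 1.4 = 329.6 N·m counterclockwise.
Crate: 43 × 9.81 = 421.8 N down at 1.6 m → arm 4.3 m, τ = 421.8 × 4.3 = 1814 N·m counterclockwise.
Net load moment about support B = 3222 N·m counterclockwise.
Reaction R at support A is upward at 0 m, arm 5.9 m → moment R × 5.9 clockwise.
Στ = 0 ⇒ R × 5.9 = 3222 ⇒ R = 546 N.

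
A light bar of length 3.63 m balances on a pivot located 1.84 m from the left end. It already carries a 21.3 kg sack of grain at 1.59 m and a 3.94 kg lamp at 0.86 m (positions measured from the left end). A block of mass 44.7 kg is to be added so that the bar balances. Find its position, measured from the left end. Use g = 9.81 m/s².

x ≈ 2.05 m from the left end

Sum moments about the pivot (at 1.84 m from the left end) (the support reaction has zero arm there).
Sack of grain: 21.3 × 9.81 = 209 N down at 1.59 m → arm 0.25 m, τ = 209 × 0.25 = 52.25 N·m counterclockwise.
Lamp: 3.94 × 9.81 = 38.65 N down at 0.86 m → arm 0.98 m, τ = 38.65 × 0.98 = 37.88 N·m counterclockwise.
Net moment of existing loads = 90.13 N·m counterclockwise.
The block weighs 44.7 × 9.81 = 438.5 N and must supply an equal clockwise moment, so its lever arm about the pivot is 90.13 / 438.5 = 0.206 m.
That puts it at 1.84 + 0.206 = 2.05 m from the left end.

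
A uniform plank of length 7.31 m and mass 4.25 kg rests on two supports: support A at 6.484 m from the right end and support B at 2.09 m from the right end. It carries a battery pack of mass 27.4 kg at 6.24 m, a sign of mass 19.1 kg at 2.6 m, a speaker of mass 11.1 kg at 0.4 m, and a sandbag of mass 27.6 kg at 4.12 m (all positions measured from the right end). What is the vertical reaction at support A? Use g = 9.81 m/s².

Sum moments about support B (its reaction then has zero moment arm).
Beam weight: 4.25 × 9.81 = 41.69 N down at 3.655 m → arm 1.565 m, τ = 41.69 × 1.565 = 65.24 N·m counterclockwise.
Battery pack: 27.4 × 9.81 = 268.8 N down at 6.24 m → arm 4.15 m, τ = 268.8 × 4.15 = 1116 N·m counterclockwise.
Sign: 19.1 × 9.81 = 187.4 N down at 2.6 m → arm 0.51 m, τ = 187.4 × 0.51 = 95.57 N·m counterclockwise.
Speaker: 11.1 × 9.81 = 108.9 N down at 0.4 m → arm 1.69 m, τ = 108.9 × 1.69 = 184 N·m clockwise.
Sandbag: 27.6 × 9.81 = 270.8 N down at 4.12 m → arm 2.03 m, τ = 270.8 × 2.03 = 549.7 N·m counterclockwise.
Net load moment about support B = 1643 N·m counterclockwise.
Reaction R at support A is upward at 6.484 m, arm 4.394 m → moment R × 4.394 clockwise.
Balancing moments: R × 4.394 = 1643, giving R = 374 N.

R_A ≈ 374 N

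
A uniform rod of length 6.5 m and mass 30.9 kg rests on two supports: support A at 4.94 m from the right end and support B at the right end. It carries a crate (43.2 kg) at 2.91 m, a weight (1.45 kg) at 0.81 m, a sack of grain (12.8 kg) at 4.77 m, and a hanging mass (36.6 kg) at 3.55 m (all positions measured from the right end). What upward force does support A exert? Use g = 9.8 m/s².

Choose support B as the axis so its reaction then has zero moment arm.
Beam weight: 30.9 × 9.8 = 302.8 N down at 3.25 m → arm 3.25 m, τ = 302.8 × 3.25 = 984.1 N·m counterclockwise.
Crate: 43.2 × 9.8 = 423.4 N down at 2.91 m → arm 2.91 m, τ = 423.4 × 2.91 = 1232 N·m counterclockwise.
Weight: 1.45 × 9.8 = 14.21 N down at 0.81 m → arm 0.81 m, τ = 14.21 × 0.81 = 11.51 N·m counterclockwise.
Sack of grain: 12.8 × 9.8 = 125.4 N down at 4.77 m → arm 4.77 m, τ = 125.4 × 4.77 = 598.2 N·m counterclockwise.
Hanging mass: 36.6 × 9.8 = 358.7 N down at 3.55 m → arm 3.55 m, τ = 358.7 × 3.55 = 1273 N·m counterclockwise.
Net load moment about support B = 4099 N·m counterclockwise.
Reaction R at support A is upward at 4.94 m, arm 4.94 m → moment R × 4.94 clockwise.
Στ = 0 ⇒ R × 4.94 = 4099 ⇒ R = 830 N.

R_A ≈ 830 N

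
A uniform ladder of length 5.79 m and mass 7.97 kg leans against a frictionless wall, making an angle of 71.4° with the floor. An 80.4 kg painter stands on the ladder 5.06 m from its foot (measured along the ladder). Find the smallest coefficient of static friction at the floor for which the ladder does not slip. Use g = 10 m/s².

About the foot of the ladder:
Ladder weight 7.97×10 = 79.7 N acts at 2.895 m along the ladder; its horizontal arm is 2.895·cos71.4° = 0.9234 m → τ = 73.59 N·m clockwise.
Painter: 80.4×10 = 804 N at 5.06 m → arm 1.614 m → τ = 1298 N·m clockwise.
Wall normal N acts horizontally at the top; its moment arm is the height L sinθ = 5.79·sin71.4° = 5.488 m, counterclockwise.
Setting net torque to zero: N × 5.488 = 1372 → N = 250 N.
ΣFx = 0 ⇒ f = N_wall = 250 N. ΣFy = 0 ⇒ N_floor = 883.7 N.
μ_min = f / N_floor = 250 / 883.7 = 0.283.

μ_min ≈ 0.283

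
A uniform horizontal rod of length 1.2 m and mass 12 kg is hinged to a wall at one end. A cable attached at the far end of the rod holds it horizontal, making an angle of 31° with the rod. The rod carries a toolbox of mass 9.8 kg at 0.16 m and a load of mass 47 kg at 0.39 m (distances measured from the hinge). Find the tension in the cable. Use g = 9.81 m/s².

About the hinge:
Beam weight: 12 × 9.81 = 117.7 N down at 0.6 m → arm 0.6 m, τ = 117.7 × 0.6 = 70.62 N·m clockwise.
Toolbox: 9.8 × 9.81 = 96.14 N down at 0.16 m → arm 0.16 m, τ = 96.14 × 0.16 = 15.38 N·m clockwise.
Load: 47 × 9.81 = 461.1 N down at 0.39 m → arm 0.39 m, τ = 461.1 × 0.39 = 179.8 N·m clockwise.
Total clockwise load moment = 265.8 N·m.
The cable tension T acts at 1.2 m; only its component perpendicular to the rod, T sinθ, produces torque. sin 31° = 0.515.
Balancing moments: T × 1.2 × 0.515 = 265.8, giving T = 265.8 / 0.618 = 430 N.

T ≈ 430 N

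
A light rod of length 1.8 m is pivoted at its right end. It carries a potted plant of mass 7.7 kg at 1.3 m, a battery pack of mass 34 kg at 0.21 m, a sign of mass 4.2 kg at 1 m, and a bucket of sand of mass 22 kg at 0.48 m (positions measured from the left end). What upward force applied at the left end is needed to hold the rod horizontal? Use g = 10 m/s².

F ≈ 502 N

Choose the right end as the axis so the unknown pivot reaction has zero arm there.
Potted plant: 7.7 × 10 = 77 N down at 1.3 m → arm 0.5 m, τ = 77 × 0.5 = 38.5 N·m counterclockwise.
Battery pack: 34 × 10 = 340 N down at 0.21 m → arm 1.59 m, τ = 340 × 1.59 = 540.6 N·m counterclockwise.
Sign: 4.2 × 10 = 42 N down at 1 m → arm 0.8 m, τ = 42 × 0.8 = 33.6 N·m counterclockwise.
Bucket of sand: 22 × 10 = 220 N down at 0.48 m → arm 1.32 m, τ = 220 × 1.32 = 290.4 N·m counterclockwise.
Net moment of the loads = 903.1 N·m counterclockwise.
The upward force F acts at the left end, arm 1.8 m, giving F × 1.8 clockwise.
For rotational equilibrium, F × 1.8 = 903.1, so F = 903.1 / 1.8 = 502 N.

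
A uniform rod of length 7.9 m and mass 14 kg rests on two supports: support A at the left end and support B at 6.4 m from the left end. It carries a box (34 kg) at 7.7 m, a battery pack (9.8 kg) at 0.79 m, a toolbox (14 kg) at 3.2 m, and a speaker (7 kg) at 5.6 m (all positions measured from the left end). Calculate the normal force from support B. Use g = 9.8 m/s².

Taking torques about support A:
Beam weight: 14 × 9.8 = 137.2 N down at 3.95 m → arm 3.95 m, τ = 137.2 × 3.95 = 541.9 N·m clockwise.
Box: 34 × 9.8 = 333.2 N down at 7.7 m → arm 7.7 m, τ = 333.2 × 7.7 = 2566 N·m clockwise.
Battery pack: 9.8 × 9.8 = 96.04 N down at 0.79 m → arm 0.79 m, τ = 96.04 × 0.79 = 75.87 N·m clockwise.
Toolbox: 14 × 9.8 = 137.2 N down at 3.2 m → arm 3.2 m, τ = 137.2 × 3.2 = 439 N·m clockwise.
Speaker: 7 × 9.8 = 68.6 N down at 5.6 m → arm 5.6 m, τ = 68.6 × 5.6 = 384.2 N·m clockwise.
Net load moment about support A = 4007 N·m clockwise.
Reaction R at support B is upward at 6.4 m, arm 6.4 m → moment R × 6.4 counterclockwise.
Στ = 0 ⇒ R × 6.4 = 4007 ⇒ R = 626 N.

R_B ≈ 626 N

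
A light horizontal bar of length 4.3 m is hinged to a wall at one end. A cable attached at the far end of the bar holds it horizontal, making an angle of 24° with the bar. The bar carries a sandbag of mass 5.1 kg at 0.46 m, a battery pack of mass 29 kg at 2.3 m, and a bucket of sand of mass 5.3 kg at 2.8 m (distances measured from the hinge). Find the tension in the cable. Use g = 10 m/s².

Sum moments about the hinge (the unknown hinge reaction has zero arm there).
Sandbag: 5.1 × 10 = 51 N down at 0.46 m → arm 0.46 m, τ = 51 × 0.46 = 23.46 N·m clockwise.
Battery pack: 29 × 10 = 290 N down at 2.3 m → arm 2.3 m, τ = 290 × 2.3 = 667 N·m clockwise.
Bucket of sand: 5.3 × 10 = 53 N down at 2.8 m → arm 2.8 m, τ = 53 × 2.8 = 148.4 N·m clockwise.
Total clockwise load moment = 838.9 N·m.
The cable tension T acts at 4.3 m; only its component perpendicular to the bar, T sinθ, produces torque. sin 24° = 0.4067.
For rotational equilibrium, T × 4.3 × 0.4067 = 838.9, so T = 838.9 / 1.749 = 480 N.

T ≈ 480 N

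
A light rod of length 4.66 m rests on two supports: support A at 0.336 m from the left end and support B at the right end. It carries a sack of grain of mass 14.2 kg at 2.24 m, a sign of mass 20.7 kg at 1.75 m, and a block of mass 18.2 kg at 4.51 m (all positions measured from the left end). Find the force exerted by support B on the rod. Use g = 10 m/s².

Sum moments about support A (its reaction then has zero moment arm).
Sack of grain: 14.2 × 10 = 142 N down at 2.24 m → arm 1.904 m, τ = 142 × 1.904 = 270.4 N·m clockwise.
Sign: 20.7 × 10 = 207 N down at 1.75 m → arm 1.414 m, τ = 207 × 1.414 = 292.7 N·m clockwise.
Block: 18.2 × 10 = 182 N down at 4.51 m → arm 4.174 m, τ = 182 × 4.174 = 759.7 N·m clockwise.
Net load moment about support A = 1323 N·m clockwise.
Reaction R at support B is upward at 4.66 m, arm 4.324 m → moment R × 4.324 counterclockwise.
Balancing moments: R × 4.324 = 1323, giving R = 306 N.

R_B ≈ 306 N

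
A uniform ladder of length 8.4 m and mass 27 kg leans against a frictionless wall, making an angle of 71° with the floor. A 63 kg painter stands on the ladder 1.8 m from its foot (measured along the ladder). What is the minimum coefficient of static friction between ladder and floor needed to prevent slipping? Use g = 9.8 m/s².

Take moments about the foot of the ladder.
Ladder weight 27×9.8 = 264.6 N acts at 4.2 m along the ladder; its horizontal arm is 4.2·cos71° = 1.367 m → τ = 361.7 N·m clockwise.
Painter: 63×9.8 = 617.4 N at 1.8 m → arm 0.586 m → τ = 361.8 N·m clockwise.
Wall normal N acts horizontally at the top; its moment arm is the height L sinθ = 8.4·sin71° = 7.942 m, counterclockwise.
Balancing moments: N × 7.942 = 723.5, giving N = 91.1 N.
ΣFx = 0 ⇒ f = N_wall = 91.1 N. ΣFy = 0 ⇒ N_floor = 882 N.
μ_min = f / N_floor = 91.1 / 882 = 0.103.

μ_min ≈ 0.103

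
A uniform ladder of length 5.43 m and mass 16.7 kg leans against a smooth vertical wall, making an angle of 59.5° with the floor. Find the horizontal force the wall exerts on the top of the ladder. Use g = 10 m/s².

N_wall ≈ 49.2 N

Choose the foot of the ladder as the axis so the floor normal and friction both act there and drop out.
Ladder weight 16.7×10 = 167 N acts at 2.715 m along the ladder; its horizontal arm is 2.715·cos59.5° = 1.378 m → τ = 230.1 N·m clockwise.
Wall normal N acts horizontally at the top; its moment arm is the height L sinθ = 5.43·sin59.5° = 4.679 m, counterclockwise.
Στ = 0 ⇒ N × 4.679 = 230.1 ⇒ N = 49.2 N.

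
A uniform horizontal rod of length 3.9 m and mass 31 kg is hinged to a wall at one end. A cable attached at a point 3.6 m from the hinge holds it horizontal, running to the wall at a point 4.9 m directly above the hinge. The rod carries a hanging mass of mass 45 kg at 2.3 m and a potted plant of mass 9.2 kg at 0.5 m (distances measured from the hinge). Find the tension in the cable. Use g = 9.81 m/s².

Take moments about the hinge.
Beam weight: 31 × 9.81 = 304.1 N down at 1.95 m → arm 1.95 m, τ = 304.1 × 1.95 = 593 N·m clockwise.
Hanging mass: 45 × 9.81 = 441.5 N down at 2.3 m → arm 2.3 m, τ = 441.5 × 2.3 = 1015 N·m clockwise.
Potted plant: 9.2 × 9.81 = 90.25 N down at 0.5 m → arm 0.5 m, τ = 90.25 × 0.5 = 45.12 N·m clockwise.
Total clockwise load moment = 1653 N·m.
The cable tension T acts at 3.6 m; only its component perpendicular to the rod, T sinθ, produces torque. sinθ = h/√(h²+d²) = 4.9/√(4.9²+3.6²) = 0.8059.
Balancing moments: T × 3.6 × 0.8059 = 1653, giving T = 1653 / 2.901 = 570 N.

T ≈ 570 N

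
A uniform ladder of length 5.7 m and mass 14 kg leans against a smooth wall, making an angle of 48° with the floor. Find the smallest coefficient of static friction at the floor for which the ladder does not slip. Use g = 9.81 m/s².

About the foot of the ladder:
Ladder weight 14×9.81 = 137.3 N acts at 2.85 m along the ladder; its horizontal arm is 2.85·cos48° = 1.907 m → τ = 261.8 N·m clockwise.
Wall normal N acts horizontally at the top; its moment arm is the height L sinθ = 5.7·sin48° = 4.236 m, counterclockwise.
Στ = 0 ⇒ N × 4.236 = 261.8 ⇒ N = 61.8 N.
ΣFx = 0 ⇒ f = N_wall = 61.8 N. ΣFy = 0 ⇒ N_floor = 137.3 N.
μ_min = f / N_floor = 61.8 / 137.3 = 0.45.

μ_min ≈ 0.45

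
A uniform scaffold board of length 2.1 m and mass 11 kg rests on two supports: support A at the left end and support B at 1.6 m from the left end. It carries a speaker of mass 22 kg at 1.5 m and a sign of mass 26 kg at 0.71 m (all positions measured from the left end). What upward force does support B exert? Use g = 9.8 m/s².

Sum moments about support A (its reaction then has zero moment arm).
Beam weight: 11 × 9.8 = 107.8 N down at 1.05 m → arm 1.05 m, τ = 107.8 × 1.05 = 113.2 N·m clockwise.
Speaker: 22 × 9.8 = 215.6 N down at 1.5 m → arm 1.5 m, τ = 215.6 × 1.5 = 323.4 N·m clockwise.
Sign: 26 × 9.8 = 254.8 N down at 0.71 m → arm 0.71 m, τ = 254.8 × 0.71 = 180.9 N·m clockwise.
Net load moment about support A = 617.5 N·m clockwise.
Reaction R at support B is upward at 1.6 m, arm 1.6 m → moment R × 1.6 counterclockwise.
Στ = 0 ⇒ R × 1.6 = 617.5 ⇒ R = 386 N.

R_B ≈ 386 N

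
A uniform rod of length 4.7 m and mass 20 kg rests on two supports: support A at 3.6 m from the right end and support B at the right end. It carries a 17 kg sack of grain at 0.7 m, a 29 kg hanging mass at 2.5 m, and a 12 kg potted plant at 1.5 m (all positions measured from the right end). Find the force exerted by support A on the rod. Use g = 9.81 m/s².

R_A ≈ 407 N

Take moments about support B.
Beam weight: 20 × 9.81 = 196.2 N down at 2.35 m → arm 2.35 m, τ = 196.2 × 2.35 = 461.1 N·m counterclockwise.
Sack of grain: 17 × 9.81 = 166.8 N down at 0.7 m → arm 0.7 m, τ = 166.8 × 0.7 = 116.8 N·m counterclockwise.
Hanging mass: 29 × 9.81 = 284.5 N down at 2.5 m → arm 2.5 m, τ = 284.5 × 2.5 = 711.2 N·m counterclockwise.
Potted plant: 12 × 9.81 = 117.7 N down at 1.5 m → arm 1.5 m, τ = 117.7 × 1.5 = 176.6 N·m counterclockwise.
Net load moment about support B = 1466 N·m counterclockwise.
Reaction R at support A is upward at 3.6 m, arm 3.6 m → moment R × 3.6 clockwise.
Setting net torque to zero: R × 3.6 = 1466 → R = 407 N.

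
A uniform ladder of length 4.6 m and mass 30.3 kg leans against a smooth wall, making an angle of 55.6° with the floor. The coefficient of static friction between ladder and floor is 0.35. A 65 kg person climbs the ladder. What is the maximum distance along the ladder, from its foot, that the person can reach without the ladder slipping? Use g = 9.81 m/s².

Sum moments about the foot of the ladder (the floor normal and friction both act there and drop out).
Ladder weight 30.3×9.81 = 297.2 N acts at 2.3 m along the ladder; its horizontal arm is 2.3·cos55.6° = 1.299 m → τ = 386.1 N·m clockwise.
Person weight 65×9.81 = 637.6 N at distance d → arm d·cos55.6° → τ = 637.6·d·0.565 clockwise.
Wall normal N at the top has arm L sinθ = 3.796 m counterclockwise, so Στ = 0 gives N·3.796 = 386.1 + 360.2·d.
ΣFy = 0 ⇒ N_floor = 934.8 N, so the maximum friction is μ_s·N_floor = 0.35×934.8 = 327.2 N. ΣFx = 0 ⇒ N_wall = f, so at the slipping point N = 327.2 N.
Substituting: 327.2×3.796 = 386.1 + 360.2·d ⇒ d = (1242 − 386.1) / 360.2 = 2.38 m.

d ≈ 2.38 m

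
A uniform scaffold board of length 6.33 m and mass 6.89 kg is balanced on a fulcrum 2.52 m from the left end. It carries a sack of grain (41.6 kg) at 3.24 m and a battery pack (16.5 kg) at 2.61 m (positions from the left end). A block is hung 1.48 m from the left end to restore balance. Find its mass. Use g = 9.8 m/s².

m ≈ 34.5 kg

Take moments about the fulcrum (at 2.52 m from the left end).
Beam weight: 6.89 × 9.8 = 67.52 N down at 3.165 m → arm 0.645 m, τ = 67.52 × 0.645 = 43.55 N·m clockwise.
Sack of grain: 41.6 × 9.8 = 407.7 N down at 3.24 m → arm 0.72 m, τ = 407.7 × 0.72 = 293.5 N·m clockwise.
Battery pack: 16.5 × 9.8 = 161.7 N down at 2.61 m → arm 0.09 m, τ = 161.7 × 0.09 = 14.55 N·m clockwise.
Net moment of known loads = 351.6 N·m clockwise.
An unknown mass m at 1.48 m has arm 1.04 m; its moment is m·g·1.04 counterclockwise.
Στ = 0 ⇒ m × 9.8 × 1.04 = 351.6 ⇒ m = 351.6 / (9.8 × 1.04) = 34.5 kg.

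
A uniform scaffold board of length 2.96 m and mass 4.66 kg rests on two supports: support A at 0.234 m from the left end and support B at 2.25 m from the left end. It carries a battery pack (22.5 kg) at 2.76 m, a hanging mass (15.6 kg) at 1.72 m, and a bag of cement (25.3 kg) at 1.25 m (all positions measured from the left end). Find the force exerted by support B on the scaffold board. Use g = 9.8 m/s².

Choose support A as the axis so its reaction then has zero moment arm.
Beam weight: 4.66 × 9.8 = 45.67 N down at 1.48 m → arm 1.246 m, τ = 45.67 × 1.246 = 56.9 N·m clockwise.
Battery pack: 22.5 × 9.8 = 220.5 N down at 2.76 m → arm 2.526 m, τ = 220.5 × 2.526 = 557 N·m clockwise.
Hanging mass: 15.6 × 9.8 = 152.9 N down at 1.72 m → arm 1.486 m, τ = 152.9 × 1.486 = 227.2 N·m clockwise.
Bag of cement: 25.3 × 9.8 = 247.9 N down at 1.25 m → arm 1.016 m, τ = 247.9 × 1.016 = 251.9 N·m clockwise.
Net load moment about support A = 1093 N·m clockwise.
Reaction R at support B is upward at 2.25 m, arm 2.016 m → moment R × 2.016 counterclockwise.
For rotational equilibrium, R × 2.016 = 1093, so R = 542 N.

R_B ≈ 542 N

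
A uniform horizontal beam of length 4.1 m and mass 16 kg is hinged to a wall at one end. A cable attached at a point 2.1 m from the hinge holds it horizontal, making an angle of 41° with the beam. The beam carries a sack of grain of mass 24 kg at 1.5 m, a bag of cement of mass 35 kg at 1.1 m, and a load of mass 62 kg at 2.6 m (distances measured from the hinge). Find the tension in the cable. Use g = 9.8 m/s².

Taking torques about the hinge:
Beam weight: 16 × 9.8 = 156.8 N down at 2.05 m → arm 2.05 m, τ = 156.8 × 2.05 = 321.4 N·m clockwise.
Sack of grain: 24 × 9.8 = 235.2 N down at 1.5 m → arm 1.5 m, τ = 235.2 × 1.5 = 352.8 N·m clockwise.
Bag of cement: 35 × 9.8 = 343 N down at 1.1 m → arm 1.1 m, τ = 343 × 1.1 = 377.3 N·m clockwise.
Load: 62 × 9.8 = 607.6 N down at 2.6 m → arm 2.6 m, τ = 607.6 × 2.6 = 1580 N·m clockwise.
Total clockwise load moment = 2632 N·m.
The cable tension T acts at 2.1 m; only its component perpendicular to the beam, T sinθ, produces torque. sin 41° = 0.6561.
For rotational equilibrium, T × 2.1 × 0.6561 = 2632, so T = 2632 / 1.378 = 1910 N.

T ≈ 1910 N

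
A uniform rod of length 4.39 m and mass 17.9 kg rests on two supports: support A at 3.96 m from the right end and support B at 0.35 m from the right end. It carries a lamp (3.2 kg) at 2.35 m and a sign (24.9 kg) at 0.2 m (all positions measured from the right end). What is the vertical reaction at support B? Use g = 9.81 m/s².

R_B ≈ 354 N

Sum moments about support A (its reaction then has zero moment arm).
Beam weight: 17.9 × 9.81 = 175.6 N down at 2.195 m → arm 1.765 m, τ = 175.6 × 1.765 = 309.9 N·m clockwise.
Lamp: 3.2 × 9.81 = 31.39 N down at 2.35 m → arm 1.61 m, τ = 31.39 × 1.61 = 50.54 N·m clockwise.
Sign: 24.9 × 9.81 = 244.3 N down at 0.2 m → arm 3.76 m, τ = 244.3 × 3.76 = 918.6 N·m clockwise.
Net load moment about support A = 1279 N·m clockwise.
Reaction R at support B is upward at 0.35 m, arm 3.61 m → moment R × 3.61 counterclockwise.
Balancing moments: R × 3.61 = 1279, giving R = 354 N.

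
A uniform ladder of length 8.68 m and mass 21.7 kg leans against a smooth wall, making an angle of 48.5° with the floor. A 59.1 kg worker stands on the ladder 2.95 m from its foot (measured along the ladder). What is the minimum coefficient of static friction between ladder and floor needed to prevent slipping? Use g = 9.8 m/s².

Take moments about the foot of the ladder.
Ladder weight 21.7×9.8 = 212.7 N acts at 4.34 m along the ladder; its horizontal arm is 4.34·cos48.5° = 2.876 m → τ = 611.7 N·m clockwise.
Worker: 59.1×9.8 = 579.2 N at 2.95 m → arm 1.955 m → τ = 1132 N·m clockwise.
Wall normal N acts horizontally at the top; its moment arm is the height L sinθ = 8.68·sin48.5° = 6.501 m, counterclockwise.
For rotational equilibrium, N × 6.501 = 1744, so N = 268.3 N.
ΣFx = 0 ⇒ f = N_wall = 268.3 N. ΣFy = 0 ⇒ N_floor = 791.9 N.
μ_min = f / N_floor = 268.3 / 791.9 = 0.339.

μ_min ≈ 0.339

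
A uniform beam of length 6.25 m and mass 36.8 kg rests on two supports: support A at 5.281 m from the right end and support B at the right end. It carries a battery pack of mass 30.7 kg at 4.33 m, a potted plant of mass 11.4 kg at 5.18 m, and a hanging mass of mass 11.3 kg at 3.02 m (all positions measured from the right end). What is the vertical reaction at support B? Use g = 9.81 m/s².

About support A:
Beam weight: 36.8 × 9.81 = 361 N down at 3.125 m → arm 2.156 m, τ = 361 × 2.156 = 778.3 N·m clockwise.
Battery pack: 30.7 × 9.81 = 301.2 N down at 4.33 m → arm 0.951 m, τ = 301.2 × 0.951 = 286.4 N·m clockwise.
Potted plant: 11.4 × 9.81 = 111.8 N down at 5.18 m → arm 0.101 m, τ = 111.8 × 0.101 = 11.29 N·m clockwise.
Hanging mass: 11.3 × 9.81 = 110.9 N down at 3.02 m → arm 2.261 m, τ = 110.9 × 2.261 = 250.7 N·m clockwise.
Net load moment about support A = 1327 N·m clockwise.
Reaction R at support B is upward at 0 m, arm 5.281 m → moment R × 5.281 counterclockwise.
Στ = 0 ⇒ R × 5.281 = 1327 ⇒ R = 251 N.

R_B ≈ 251 N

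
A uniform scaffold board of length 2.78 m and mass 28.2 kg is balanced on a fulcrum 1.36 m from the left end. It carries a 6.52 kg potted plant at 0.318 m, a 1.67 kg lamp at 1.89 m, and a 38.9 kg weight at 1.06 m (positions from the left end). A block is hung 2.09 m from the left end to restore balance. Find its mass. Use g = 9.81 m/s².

Take moments about the fulcrum (at 1.36 m from the left end).
Beam weight: 28.2 × 9.81 = 276.6 N down at 1.39 m → arm 0.03 m, τ = 276.6 × 0.03 = 8.298 N·m clockwise.
Potted plant: 6.52 × 9.81 = 63.96 N down at 0.318 m → arm 1.042 m, τ = 63.96 × 1.042 = 66.65 N·m counterclockwise.
Lamp: 1.67 × 9.81 = 16.38 N down at 1.89 m → arm 0.53 m, τ = 16.38 × 0.53 = 8.681 N·m clockwise.
Weight: 38.9 × 9.81 = 381.6 N down at 1.06 m → arm 0.3 m, τ = 381.6 × 0.3 = 114.5 N·m counterclockwise.
Net moment of known loads = 164.2 N·m counterclockwise.
An unknown mass m at 2.09 m has arm 0.73 m; its moment is m·g·0.73 clockwise.
Balancing moments: m × 9.81 × 0.73 = 164.2, giving m = 164.2 / (9.81 × 0.73) = 22.9 kg.

m ≈ 22.9 kg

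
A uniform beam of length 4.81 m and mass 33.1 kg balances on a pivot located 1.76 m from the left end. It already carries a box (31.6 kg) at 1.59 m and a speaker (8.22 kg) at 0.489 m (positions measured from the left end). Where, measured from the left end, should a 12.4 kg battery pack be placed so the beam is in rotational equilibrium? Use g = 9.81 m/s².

Sum moments about the pivot (at 1.76 m from the left end) (the support reaction has zero arm there).
Beam weight: 33.1 × 9.81 = 324.7 N down at 2.405 m → arm 0.645 m, τ = 324.7 × 0.645 = 209.4 N·m clockwise.
Box: 31.6 × 9.81 = 310 N down at 1.59 m → arm 0.17 m, τ = 310 × 0.17 = 52.7 N·m counterclockwise.
Speaker: 8.22 × 9.81 = 80.64 N down at 0.489 m → arm 1.271 m, τ = 80.64 × 1.271 = 102.5 N·m counterclockwise.
Net moment of existing loads = 54.2 N·m clockwise.
The battery pack weighs 12.4 × 9.81 = 121.6 N and must supply an equal counterclockwise moment, so its lever arm about the pivot is 54.2 / 121.6 = 0.446 m.
That puts it at 1.76 − 0.446 = 1.31 m from the left end.

x ≈ 1.31 m from the left end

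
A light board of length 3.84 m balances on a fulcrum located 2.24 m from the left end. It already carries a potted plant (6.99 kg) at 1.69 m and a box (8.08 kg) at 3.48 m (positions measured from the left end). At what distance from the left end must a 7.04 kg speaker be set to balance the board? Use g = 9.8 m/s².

x ≈ 1.36 m from the left end

Take moments about the fulcrum (at 2.24 m from the left end).
Potted plant: 6.99 × 9.8 = 68.5 N down at 1.69 m → arm 0.55 m, τ = 68.5 × 0.55 = 37.68 N·m counterclockwise.
Box: 8.08 × 9.8 = 79.18 N down at 3.48 m → arm 1.24 m, τ = 79.18 × 1.24 = 98.18 N·m clockwise.
Net moment of existing loads = 60.5 N·m clockwise.
The speaker weighs 7.04 × 9.8 = 68.99 N and must supply an equal counterclockwise moment, so its lever arm about the fulcrum is 60.5 / 68.99 = 0.877 m.
That puts it at 2.24 − 0.877 = 1.36 m from the left end.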